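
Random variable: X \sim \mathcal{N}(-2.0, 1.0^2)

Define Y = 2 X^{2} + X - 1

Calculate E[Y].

E[Y] = 2*E[X²] + 1*E[X] - 1
E[X] = -2
E[X²] = Var(X) + (E[X])² = 1 + 4 = 5
E[Y] = 2*5 + 1*(-2) - 1 = 7

7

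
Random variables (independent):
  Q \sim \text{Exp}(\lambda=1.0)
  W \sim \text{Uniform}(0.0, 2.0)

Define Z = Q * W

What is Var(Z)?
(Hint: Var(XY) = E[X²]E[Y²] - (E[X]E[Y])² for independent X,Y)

Var(XY) = E[X²]E[Y²] - (E[X]E[Y])²
E[Q] = 1, Var(Q) = 1
E[W] = 1, Var(W) = 0.33333333
E[Q²] = 1 + 1² = 2
E[W²] = 0.33333333 + 1² = 1.3333333
Var(Z) = 2*1.3333333 - (1*1)²
= 2.6666667 - 1 = 1.6666667

1.6666667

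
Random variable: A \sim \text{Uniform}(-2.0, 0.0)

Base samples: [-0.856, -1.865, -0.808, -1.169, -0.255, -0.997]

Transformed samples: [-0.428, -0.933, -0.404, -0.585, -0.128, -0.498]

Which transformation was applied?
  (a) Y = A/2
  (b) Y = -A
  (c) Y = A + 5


Checking option (a) Y = A/2:
  A = -0.856 -> Y = -0.428 ✓
  A = -1.865 -> Y = -0.933 ✓
  A = -0.808 -> Y = -0.404 ✓
All samples match this transformation.

(a) A/2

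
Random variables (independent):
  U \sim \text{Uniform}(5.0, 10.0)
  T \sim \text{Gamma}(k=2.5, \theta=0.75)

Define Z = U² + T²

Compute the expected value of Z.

E[Z] = E[U²] + E[T²]
E[U²] = Var(U) + E[U]² = 2.0833333 + 56.25 = 58.333333
E[T²] = Var(T) + E[T]² = 1.40625 + 3.515625 = 4.921875
E[Z] = 58.333333 + 4.921875 = 63.255208

63.255208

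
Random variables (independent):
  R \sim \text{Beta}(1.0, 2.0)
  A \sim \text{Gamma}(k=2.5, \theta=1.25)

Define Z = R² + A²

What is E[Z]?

E[Z] = E[R²] + E[A²]
E[R²] = Var(R) + E[R]² = 0.055555556 + 0.11111111 = 0.16666667
E[A²] = Var(A) + E[A]² = 3.90625 + 9.765625 = 13.671875
E[Z] = 0.16666667 + 13.671875 = 13.838542

13.838542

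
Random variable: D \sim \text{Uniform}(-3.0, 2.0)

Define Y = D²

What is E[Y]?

E[D²] = Var(D) + (E[D])² = 2.0833333 + 0.25 = 2.3333333

2.3333333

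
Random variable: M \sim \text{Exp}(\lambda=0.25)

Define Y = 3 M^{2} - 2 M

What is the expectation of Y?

E[Y] = 3*E[M²] - 2*E[M]
E[M] = 4
E[M²] = Var(M) + (E[M])² = 16 + 16 = 32
E[Y] = 3*32 - 2*4 = 88

88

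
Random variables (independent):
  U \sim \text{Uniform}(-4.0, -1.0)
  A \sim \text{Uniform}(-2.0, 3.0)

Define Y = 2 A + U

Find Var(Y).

For independent RVs: Var(aX + bY) = a²Var(X) + b²Var(Y)
Var(U) = 0.75
Var(A) = 2.0833333
Var(Y) = 1²*0.75 + 2²*2.0833333
= 1*0.75 + 4*2.0833333 = 9.0833333

9.0833333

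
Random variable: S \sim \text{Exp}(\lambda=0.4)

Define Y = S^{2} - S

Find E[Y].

E[Y] = 1*E[S²] - 1*E[S]
E[S] = 2.5
E[S²] = Var(S) + (E[S])² = 6.25 + 6.25 = 12.5
E[Y] = 1*12.5 - 1*2.5 = 10

10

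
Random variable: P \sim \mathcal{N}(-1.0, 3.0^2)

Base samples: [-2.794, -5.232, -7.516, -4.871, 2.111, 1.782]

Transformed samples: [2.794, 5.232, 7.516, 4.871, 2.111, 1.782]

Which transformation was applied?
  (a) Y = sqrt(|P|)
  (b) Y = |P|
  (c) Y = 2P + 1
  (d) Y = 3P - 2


Checking option (b) Y = |P|:
  P = -2.794 -> Y = 2.794 ✓
  P = -5.232 -> Y = 5.232 ✓
  P = -7.516 -> Y = 7.516 ✓
All samples match this transformation.

(b) |P|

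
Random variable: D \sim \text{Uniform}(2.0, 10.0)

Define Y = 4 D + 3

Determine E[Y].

For Y = 4D + 3:
E[Y] = 4 * E[D] + 3
E[D] = (2 + 10)/2 = 6
E[Y] = 4 * 6 + 3 = 27

27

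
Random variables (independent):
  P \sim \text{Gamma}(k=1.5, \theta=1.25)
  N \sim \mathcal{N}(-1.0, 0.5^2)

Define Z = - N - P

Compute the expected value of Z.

E[Z] = -1*E[P] - 1*E[N]
E[P] = 1.875
E[N] = -1
E[Z] = -1*1.875 - 1*(-1) = -0.875

-0.875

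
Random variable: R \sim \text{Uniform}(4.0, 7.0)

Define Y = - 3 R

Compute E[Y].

For Y = -3R:
E[Y] = -3 * E[R]
E[R] = (4 + 7)/2 = 5.5
E[Y] = -3 * 5.5 = -16.5

-16.5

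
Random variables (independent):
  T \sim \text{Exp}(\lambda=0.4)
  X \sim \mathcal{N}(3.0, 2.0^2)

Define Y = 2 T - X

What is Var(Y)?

For independent RVs: Var(aX + bY) = a²Var(X) + b²Var(Y)
Var(T) = 6.25
Var(X) = 4
Var(Y) = 2²*6.25 + (-1)²*4
= 4*6.25 + 1*4 = 29

29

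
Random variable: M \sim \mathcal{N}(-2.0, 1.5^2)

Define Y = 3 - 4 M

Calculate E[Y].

For Y = -4M + 3:
E[Y] = -4 * E[M] + 3
E[M] = -2.0 = -2
E[Y] = -4 * (-2) + 3 = 11

11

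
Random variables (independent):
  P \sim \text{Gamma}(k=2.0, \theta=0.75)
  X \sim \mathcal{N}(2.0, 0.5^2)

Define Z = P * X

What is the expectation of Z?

For independent RVs: E[XY] = E[X]*E[Y]
E[P] = 1.5
E[X] = 2
E[Z] = 1.5 * 2 = 3

3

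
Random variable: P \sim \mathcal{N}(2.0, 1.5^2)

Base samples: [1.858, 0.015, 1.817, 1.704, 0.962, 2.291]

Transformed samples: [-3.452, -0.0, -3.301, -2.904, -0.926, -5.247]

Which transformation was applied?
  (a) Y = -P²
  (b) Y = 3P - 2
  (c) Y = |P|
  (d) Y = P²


Checking option (a) Y = -P²:
  P = 1.858 -> Y = -3.452 ✓
  P = 0.015 -> Y = -0.0 ✓
  P = 1.817 -> Y = -3.301 ✓
All samples match this transformation.

(a) -P²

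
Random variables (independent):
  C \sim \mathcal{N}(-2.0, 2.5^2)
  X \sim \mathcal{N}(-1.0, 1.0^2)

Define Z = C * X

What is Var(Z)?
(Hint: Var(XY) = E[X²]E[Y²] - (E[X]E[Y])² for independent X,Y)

Var(XY) = E[X²]E[Y²] - (E[X]E[Y])²
E[C] = -2, Var(C) = 6.25
E[X] = -1, Var(X) = 1
E[C²] = 6.25 + (-2)² = 10.25
E[X²] = 1 + (-1)² = 2
Var(Z) = 10.25*2 - (-2*(-1))²
= 20.5 - 4 = 16.5

16.5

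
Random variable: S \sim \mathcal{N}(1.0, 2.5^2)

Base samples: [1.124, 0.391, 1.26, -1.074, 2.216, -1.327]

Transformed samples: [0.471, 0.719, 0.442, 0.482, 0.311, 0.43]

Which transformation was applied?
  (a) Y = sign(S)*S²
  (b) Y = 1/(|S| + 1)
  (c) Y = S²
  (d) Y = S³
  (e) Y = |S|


Checking option (b) Y = 1/(|S| + 1):
  S = 1.124 -> Y = 0.471 ✓
  S = 0.391 -> Y = 0.719 ✓
  S = 1.26 -> Y = 0.442 ✓
All samples match this transformation.

(b) 1/(|S| + 1)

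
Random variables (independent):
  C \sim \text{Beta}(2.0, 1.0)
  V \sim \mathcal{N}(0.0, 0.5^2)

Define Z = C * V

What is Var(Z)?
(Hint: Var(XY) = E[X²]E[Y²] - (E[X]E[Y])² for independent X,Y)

Var(XY) = E[X²]E[Y²] - (E[X]E[Y])²
E[C] = 0.66666667, Var(C) = 0.055555556
E[V] = 0, Var(V) = 0.25
E[C²] = 0.055555556 + 0.66666667² = 0.5
E[V²] = 0.25 + 0² = 0.25
Var(Z) = 0.5*0.25 - (0.66666667*0)²
= 0.125 - 0 = 0.125

0.125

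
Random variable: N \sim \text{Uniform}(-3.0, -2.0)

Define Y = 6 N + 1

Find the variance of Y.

For Y = aN + b: Var(Y) = a² * Var(N)
Var(N) = (-2 + 3)^2/12 = 0.083333333
Var(Y) = 6² * 0.083333333 = 36 * 0.083333333 = 3

3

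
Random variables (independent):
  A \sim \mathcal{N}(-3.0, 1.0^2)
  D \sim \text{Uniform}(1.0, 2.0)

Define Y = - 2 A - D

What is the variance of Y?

For independent RVs: Var(aX + bY) = a²Var(X) + b²Var(Y)
Var(A) = 1
Var(D) = 0.083333333
Var(Y) = (-2)²*1 + (-1)²*0.083333333
= 4*1 + 1*0.083333333 = 4.0833333

4.0833333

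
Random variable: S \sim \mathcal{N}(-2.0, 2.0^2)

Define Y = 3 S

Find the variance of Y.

For Y = aS + b: Var(Y) = a² * Var(S)
Var(S) = 2.0^2 = 4
Var(Y) = 3² * 4 = 9 * 4 = 36

36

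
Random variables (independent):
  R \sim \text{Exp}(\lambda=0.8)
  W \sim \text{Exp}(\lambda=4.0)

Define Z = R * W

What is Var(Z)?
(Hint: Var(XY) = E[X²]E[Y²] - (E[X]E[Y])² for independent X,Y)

Var(XY) = E[X²]E[Y²] - (E[X]E[Y])²
E[R] = 1.25, Var(R) = 1.5625
E[W] = 0.25, Var(W) = 0.0625
E[R²] = 1.5625 + 1.25² = 3.125
E[W²] = 0.0625 + 0.25² = 0.125
Var(Z) = 3.125*0.125 - (1.25*0.25)²
= 0.390625 - 0.09765625 = 0.29296875

0.29296875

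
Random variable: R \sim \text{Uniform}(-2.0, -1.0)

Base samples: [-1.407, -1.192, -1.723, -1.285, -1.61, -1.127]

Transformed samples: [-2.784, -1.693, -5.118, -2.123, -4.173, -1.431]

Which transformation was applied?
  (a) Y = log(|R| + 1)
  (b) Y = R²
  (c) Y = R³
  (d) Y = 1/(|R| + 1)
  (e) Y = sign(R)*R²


Checking option (c) Y = R³:
  R = -1.407 -> Y = -2.784 ✓
  R = -1.192 -> Y = -1.693 ✓
  R = -1.723 -> Y = -5.118 ✓
All samples match this transformation.

(c) R³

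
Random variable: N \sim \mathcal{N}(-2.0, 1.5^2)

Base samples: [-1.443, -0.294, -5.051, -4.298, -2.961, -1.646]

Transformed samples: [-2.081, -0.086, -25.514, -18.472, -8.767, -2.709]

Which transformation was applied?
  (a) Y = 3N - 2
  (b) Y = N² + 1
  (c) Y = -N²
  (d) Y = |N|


Checking option (c) Y = -N²:
  N = -1.443 -> Y = -2.081 ✓
  N = -0.294 -> Y = -0.086 ✓
  N = -5.051 -> Y = -25.514 ✓
All samples match this transformation.

(c) -N²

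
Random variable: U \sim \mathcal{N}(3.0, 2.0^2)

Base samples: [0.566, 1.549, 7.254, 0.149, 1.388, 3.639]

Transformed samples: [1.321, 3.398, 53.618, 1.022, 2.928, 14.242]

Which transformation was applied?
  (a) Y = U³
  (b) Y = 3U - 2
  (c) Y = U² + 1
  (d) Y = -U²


Checking option (c) Y = U² + 1:
  U = 0.566 -> Y = 1.321 ✓
  U = 1.549 -> Y = 3.398 ✓
  U = 7.254 -> Y = 53.618 ✓
All samples match this transformation.

(c) U² + 1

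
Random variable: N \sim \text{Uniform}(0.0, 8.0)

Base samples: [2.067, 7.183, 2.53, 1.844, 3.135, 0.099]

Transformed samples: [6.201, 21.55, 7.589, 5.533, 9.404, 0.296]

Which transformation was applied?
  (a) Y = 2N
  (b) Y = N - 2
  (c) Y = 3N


Checking option (c) Y = 3N:
  N = 2.067 -> Y = 6.201 ✓
  N = 7.183 -> Y = 21.55 ✓
  N = 2.53 -> Y = 7.589 ✓
All samples match this transformation.

(c) 3N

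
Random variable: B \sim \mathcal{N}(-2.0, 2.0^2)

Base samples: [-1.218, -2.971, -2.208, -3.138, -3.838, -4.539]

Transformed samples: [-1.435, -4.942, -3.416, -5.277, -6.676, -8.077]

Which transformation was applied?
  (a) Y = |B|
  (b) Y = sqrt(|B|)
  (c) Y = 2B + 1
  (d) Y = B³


Checking option (c) Y = 2B + 1:
  B = -1.218 -> Y = -1.435 ✓
  B = -2.971 -> Y = -4.942 ✓
  B = -2.208 -> Y = -3.416 ✓
All samples match this transformation.

(c) 2B + 1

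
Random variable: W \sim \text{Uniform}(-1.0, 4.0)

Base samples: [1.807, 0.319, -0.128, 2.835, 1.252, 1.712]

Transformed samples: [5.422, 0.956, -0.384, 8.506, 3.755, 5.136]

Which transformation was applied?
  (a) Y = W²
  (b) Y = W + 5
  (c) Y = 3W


Checking option (c) Y = 3W:
  W = 1.807 -> Y = 5.422 ✓
  W = 0.319 -> Y = 0.956 ✓
  W = -0.128 -> Y = -0.384 ✓
All samples match this transformation.

(c) 3W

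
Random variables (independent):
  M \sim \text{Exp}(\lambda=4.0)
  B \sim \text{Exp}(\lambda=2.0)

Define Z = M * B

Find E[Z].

For independent RVs: E[XY] = E[X]*E[Y]
E[M] = 0.25
E[B] = 0.5
E[Z] = 0.25 * 0.5 = 0.125

0.125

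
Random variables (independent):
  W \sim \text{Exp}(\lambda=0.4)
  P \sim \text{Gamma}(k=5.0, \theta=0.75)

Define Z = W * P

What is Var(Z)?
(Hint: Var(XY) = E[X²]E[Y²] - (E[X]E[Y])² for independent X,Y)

Var(XY) = E[X²]E[Y²] - (E[X]E[Y])²
E[W] = 2.5, Var(W) = 6.25
E[P] = 3.75, Var(P) = 2.8125
E[W²] = 6.25 + 2.5² = 12.5
E[P²] = 2.8125 + 3.75² = 16.875
Var(Z) = 12.5*16.875 - (2.5*3.75)²
= 210.9375 - 87.890625 = 123.04688

123.04688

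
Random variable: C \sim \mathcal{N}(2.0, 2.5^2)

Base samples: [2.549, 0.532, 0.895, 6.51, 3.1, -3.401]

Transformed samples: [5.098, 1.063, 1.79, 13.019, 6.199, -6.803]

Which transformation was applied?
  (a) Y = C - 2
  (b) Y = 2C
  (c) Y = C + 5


Checking option (b) Y = 2C:
  C = 2.549 -> Y = 5.098 ✓
  C = 0.532 -> Y = 1.063 ✓
  C = 0.895 -> Y = 1.79 ✓
All samples match this transformation.

(b) 2C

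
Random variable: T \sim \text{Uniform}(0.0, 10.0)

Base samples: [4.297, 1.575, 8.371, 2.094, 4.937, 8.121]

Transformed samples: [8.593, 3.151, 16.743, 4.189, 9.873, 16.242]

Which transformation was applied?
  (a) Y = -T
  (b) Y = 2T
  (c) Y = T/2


Checking option (b) Y = 2T:
  T = 4.297 -> Y = 8.593 ✓
  T = 1.575 -> Y = 3.151 ✓
  T = 8.371 -> Y = 16.743 ✓
All samples match this transformation.

(b) 2T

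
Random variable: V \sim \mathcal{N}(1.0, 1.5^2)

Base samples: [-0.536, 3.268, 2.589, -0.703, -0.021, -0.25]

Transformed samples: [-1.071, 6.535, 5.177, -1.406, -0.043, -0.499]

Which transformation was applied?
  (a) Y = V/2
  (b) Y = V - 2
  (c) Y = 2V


Checking option (c) Y = 2V:
  V = -0.536 -> Y = -1.071 ✓
  V = 3.268 -> Y = 6.535 ✓
  V = 2.589 -> Y = 5.177 ✓
All samples match this transformation.

(c) 2V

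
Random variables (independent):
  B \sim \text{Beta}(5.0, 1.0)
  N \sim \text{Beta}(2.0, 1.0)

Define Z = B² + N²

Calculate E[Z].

E[Z] = E[B²] + E[N²]
E[B²] = Var(B) + E[B]² = 0.01984127 + 0.69444444 = 0.71428571
E[N²] = Var(N) + E[N]² = 0.055555556 + 0.44444444 = 0.5
E[Z] = 0.71428571 + 0.5 = 1.2142857

1.2142857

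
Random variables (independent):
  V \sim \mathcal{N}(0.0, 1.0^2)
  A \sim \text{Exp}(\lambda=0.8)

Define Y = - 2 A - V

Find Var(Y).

For independent RVs: Var(aX + bY) = a²Var(X) + b²Var(Y)
Var(V) = 1
Var(A) = 1.5625
Var(Y) = (-1)²*1 + (-2)²*1.5625
= 1*1 + 4*1.5625 = 7.25

7.25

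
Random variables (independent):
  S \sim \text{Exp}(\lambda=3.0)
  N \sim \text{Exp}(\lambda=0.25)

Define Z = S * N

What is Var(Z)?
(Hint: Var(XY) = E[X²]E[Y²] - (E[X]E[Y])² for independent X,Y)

Var(XY) = E[X²]E[Y²] - (E[X]E[Y])²
E[S] = 0.33333333, Var(S) = 0.11111111
E[N] = 4, Var(N) = 16
E[S²] = 0.11111111 + 0.33333333² = 0.22222222
E[N²] = 16 + 4² = 32
Var(Z) = 0.22222222*32 - (0.33333333*4)²
= 7.1111111 - 1.7777778 = 5.3333333

5.3333333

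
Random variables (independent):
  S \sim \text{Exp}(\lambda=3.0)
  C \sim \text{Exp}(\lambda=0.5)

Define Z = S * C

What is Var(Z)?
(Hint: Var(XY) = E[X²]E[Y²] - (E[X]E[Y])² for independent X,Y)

Var(XY) = E[X²]E[Y²] - (E[X]E[Y])²
E[S] = 0.33333333, Var(S) = 0.11111111
E[C] = 2, Var(C) = 4
E[S²] = 0.11111111 + 0.33333333² = 0.22222222
E[C²] = 4 + 2² = 8
Var(Z) = 0.22222222*8 - (0.33333333*2)²
= 1.7777778 - 0.44444444 = 1.3333333

1.3333333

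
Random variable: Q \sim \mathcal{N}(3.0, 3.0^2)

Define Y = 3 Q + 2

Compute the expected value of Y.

For Y = 3Q + 2:
E[Y] = 3 * E[Q] + 2
E[Q] = 3.0 = 3
E[Y] = 3 * 3 + 2 = 11

11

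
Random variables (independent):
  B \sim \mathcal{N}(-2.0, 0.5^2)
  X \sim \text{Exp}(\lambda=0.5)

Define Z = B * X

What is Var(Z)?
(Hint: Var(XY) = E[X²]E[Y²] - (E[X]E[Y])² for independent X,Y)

Var(XY) = E[X²]E[Y²] - (E[X]E[Y])²
E[B] = -2, Var(B) = 0.25
E[X] = 2, Var(X) = 4
E[B²] = 0.25 + (-2)² = 4.25
E[X²] = 4 + 2² = 8
Var(Z) = 4.25*8 - (-2*2)²
= 34 - 16 = 18

18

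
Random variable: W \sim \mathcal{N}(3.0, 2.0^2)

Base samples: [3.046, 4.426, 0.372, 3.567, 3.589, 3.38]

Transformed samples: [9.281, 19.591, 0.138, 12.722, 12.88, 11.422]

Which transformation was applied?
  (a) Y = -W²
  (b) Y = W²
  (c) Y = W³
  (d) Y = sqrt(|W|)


Checking option (b) Y = W²:
  W = 3.046 -> Y = 9.281 ✓
  W = 4.426 -> Y = 19.591 ✓
  W = 0.372 -> Y = 0.138 ✓
All samples match this transformation.

(b) W²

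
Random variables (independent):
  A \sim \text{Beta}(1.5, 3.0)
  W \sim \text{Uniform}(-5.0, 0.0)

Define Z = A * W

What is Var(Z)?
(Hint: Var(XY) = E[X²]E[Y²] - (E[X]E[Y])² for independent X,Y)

Var(XY) = E[X²]E[Y²] - (E[X]E[Y])²
E[A] = 0.33333333, Var(A) = 0.04040404
E[W] = -2.5, Var(W) = 2.0833333
E[A²] = 0.04040404 + 0.33333333² = 0.15151515
E[W²] = 2.0833333 + (-2.5)² = 8.3333333
Var(Z) = 0.15151515*8.3333333 - (0.33333333*(-2.5))²
= 1.2626263 - 0.69444444 = 0.56818182

0.56818182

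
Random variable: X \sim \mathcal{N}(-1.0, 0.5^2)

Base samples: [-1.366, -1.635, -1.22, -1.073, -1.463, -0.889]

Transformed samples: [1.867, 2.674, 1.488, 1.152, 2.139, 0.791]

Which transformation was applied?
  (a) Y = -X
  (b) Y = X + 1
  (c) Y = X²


Checking option (c) Y = X²:
  X = -1.366 -> Y = 1.867 ✓
  X = -1.635 -> Y = 2.674 ✓
  X = -1.22 -> Y = 1.488 ✓
All samples match this transformation.

(c) X²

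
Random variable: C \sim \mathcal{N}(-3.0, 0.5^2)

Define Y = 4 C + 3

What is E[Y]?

For Y = 4C + 3:
E[Y] = 4 * E[C] + 3
E[C] = -3.0 = -3
E[Y] = 4 * (-3) + 3 = -9

-9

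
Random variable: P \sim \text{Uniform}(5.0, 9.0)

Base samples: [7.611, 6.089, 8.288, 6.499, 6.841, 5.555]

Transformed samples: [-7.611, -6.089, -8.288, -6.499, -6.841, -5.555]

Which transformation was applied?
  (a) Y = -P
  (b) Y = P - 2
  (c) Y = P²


Checking option (a) Y = -P:
  P = 7.611 -> Y = -7.611 ✓
  P = 6.089 -> Y = -6.089 ✓
  P = 8.288 -> Y = -8.288 ✓
All samples match this transformation.

(a) -P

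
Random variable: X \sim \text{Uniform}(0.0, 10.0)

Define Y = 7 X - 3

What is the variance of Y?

For Y = aX + b: Var(Y) = a² * Var(X)
Var(X) = (10 - 0)^2/12 = 8.3333333
Var(Y) = 7² * 8.3333333 = 49 * 8.3333333 = 408.33333

408.33333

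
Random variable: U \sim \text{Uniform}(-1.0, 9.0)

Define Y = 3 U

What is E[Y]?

For Y = 3U:
E[Y] = 3 * E[U]
E[U] = (-1 + 9)/2 = 4
E[Y] = 3 * 4 = 12

12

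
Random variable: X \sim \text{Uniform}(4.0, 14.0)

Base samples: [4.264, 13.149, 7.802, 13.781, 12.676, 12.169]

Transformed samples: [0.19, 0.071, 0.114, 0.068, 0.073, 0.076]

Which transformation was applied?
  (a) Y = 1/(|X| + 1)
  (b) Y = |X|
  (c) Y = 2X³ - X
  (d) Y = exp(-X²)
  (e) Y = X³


Checking option (a) Y = 1/(|X| + 1):
  X = 4.264 -> Y = 0.19 ✓
  X = 13.149 -> Y = 0.071 ✓
  X = 7.802 -> Y = 0.114 ✓
All samples match this transformation.

(a) 1/(|X| + 1)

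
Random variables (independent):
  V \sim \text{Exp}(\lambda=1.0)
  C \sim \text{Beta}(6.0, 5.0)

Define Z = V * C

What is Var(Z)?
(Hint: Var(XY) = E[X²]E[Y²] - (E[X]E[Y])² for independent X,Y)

Var(XY) = E[X²]E[Y²] - (E[X]E[Y])²
E[V] = 1, Var(V) = 1
E[C] = 0.54545455, Var(C) = 0.020661157
E[V²] = 1 + 1² = 2
E[C²] = 0.020661157 + 0.54545455² = 0.31818182
Var(Z) = 2*0.31818182 - (1*0.54545455)²
= 0.63636364 - 0.29752066 = 0.33884298

0.33884298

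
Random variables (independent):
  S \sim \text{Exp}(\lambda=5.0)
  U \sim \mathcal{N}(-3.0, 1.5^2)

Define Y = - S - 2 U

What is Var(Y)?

For independent RVs: Var(aX + bY) = a²Var(X) + b²Var(Y)
Var(S) = 0.04
Var(U) = 2.25
Var(Y) = (-1)²*0.04 + (-2)²*2.25
= 1*0.04 + 4*2.25 = 9.04

9.04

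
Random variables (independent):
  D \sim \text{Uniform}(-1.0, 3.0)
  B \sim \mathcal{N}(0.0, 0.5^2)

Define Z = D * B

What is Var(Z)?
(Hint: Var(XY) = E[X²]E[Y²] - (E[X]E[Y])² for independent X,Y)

Var(XY) = E[X²]E[Y²] - (E[X]E[Y])²
E[D] = 1, Var(D) = 1.3333333
E[B] = 0, Var(B) = 0.25
E[D²] = 1.3333333 + 1² = 2.3333333
E[B²] = 0.25 + 0² = 0.25
Var(Z) = 2.3333333*0.25 - (1*0)²
= 0.58333333 - 0 = 0.58333333

0.58333333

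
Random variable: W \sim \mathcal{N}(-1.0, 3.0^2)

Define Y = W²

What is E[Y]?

Using E[X²] = Var(X) + (E[X])²:
E[W] = -1
Var(W) = 3.0^2 = 9
E[W²] = 9 + (-1)² = 9 + 1 = 10

10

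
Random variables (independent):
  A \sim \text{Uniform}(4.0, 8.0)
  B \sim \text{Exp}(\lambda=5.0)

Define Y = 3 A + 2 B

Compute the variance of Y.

For independent RVs: Var(aX + bY) = a²Var(X) + b²Var(Y)
Var(A) = 1.3333333
Var(B) = 0.04
Var(Y) = 3²*1.3333333 + 2²*0.04
= 9*1.3333333 + 4*0.04 = 12.16

12.16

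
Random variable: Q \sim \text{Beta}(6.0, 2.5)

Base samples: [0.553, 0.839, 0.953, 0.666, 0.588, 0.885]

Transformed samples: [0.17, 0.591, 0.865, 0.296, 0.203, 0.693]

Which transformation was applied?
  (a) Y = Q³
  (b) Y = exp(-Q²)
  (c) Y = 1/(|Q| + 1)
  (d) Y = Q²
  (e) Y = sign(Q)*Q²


Checking option (a) Y = Q³:
  Q = 0.553 -> Y = 0.17 ✓
  Q = 0.839 -> Y = 0.591 ✓
  Q = 0.953 -> Y = 0.865 ✓
All samples match this transformation.

(a) Q³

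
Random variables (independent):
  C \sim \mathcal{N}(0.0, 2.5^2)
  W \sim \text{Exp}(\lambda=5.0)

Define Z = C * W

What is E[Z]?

For independent RVs: E[XY] = E[X]*E[Y]
E[C] = 0
E[W] = 0.2
E[Z] = 0 * 0.2 = 0

0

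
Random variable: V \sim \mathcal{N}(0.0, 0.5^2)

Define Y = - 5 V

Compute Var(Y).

For Y = aV + b: Var(Y) = a² * Var(V)
Var(V) = 0.5^2 = 0.25
Var(Y) = (-5)² * 0.25 = 25 * 0.25 = 6.25

6.25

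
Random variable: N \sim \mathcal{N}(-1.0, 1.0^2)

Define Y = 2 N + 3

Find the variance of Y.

For Y = aN + b: Var(Y) = a² * Var(N)
Var(N) = 1.0^2 = 1
Var(Y) = 2² * 1 = 4 * 1 = 4

4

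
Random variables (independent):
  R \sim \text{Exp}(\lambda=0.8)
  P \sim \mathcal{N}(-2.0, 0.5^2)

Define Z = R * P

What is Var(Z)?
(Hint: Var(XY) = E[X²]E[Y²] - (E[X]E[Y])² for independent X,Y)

Var(XY) = E[X²]E[Y²] - (E[X]E[Y])²
E[R] = 1.25, Var(R) = 1.5625
E[P] = -2, Var(P) = 0.25
E[R²] = 1.5625 + 1.25² = 3.125
E[P²] = 0.25 + (-2)² = 4.25
Var(Z) = 3.125*4.25 - (1.25*(-2))²
= 13.28125 - 6.25 = 7.03125

7.03125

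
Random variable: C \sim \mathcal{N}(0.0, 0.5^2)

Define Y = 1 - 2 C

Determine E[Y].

For Y = -2C + 1:
E[Y] = -2 * E[C] + 1
E[C] = 0.0 = 0
E[Y] = -2 * 0 + 1 = 1

1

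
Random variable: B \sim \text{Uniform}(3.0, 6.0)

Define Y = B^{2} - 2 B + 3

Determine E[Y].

E[Y] = 1*E[B²] - 2*E[B] + 3
E[B] = 4.5
E[B²] = Var(B) + (E[B])² = 0.75 + 20.25 = 21
E[Y] = 1*21 - 2*4.5 + 3 = 15

15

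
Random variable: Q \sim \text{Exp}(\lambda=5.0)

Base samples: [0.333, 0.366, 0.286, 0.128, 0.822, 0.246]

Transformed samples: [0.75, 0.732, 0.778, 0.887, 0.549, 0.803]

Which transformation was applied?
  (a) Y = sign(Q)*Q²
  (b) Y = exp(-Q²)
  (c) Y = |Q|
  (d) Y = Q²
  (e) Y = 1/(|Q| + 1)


Checking option (e) Y = 1/(|Q| + 1):
  Q = 0.333 -> Y = 0.75 ✓
  Q = 0.366 -> Y = 0.732 ✓
  Q = 0.286 -> Y = 0.778 ✓
All samples match this transformation.

(e) 1/(|Q| + 1)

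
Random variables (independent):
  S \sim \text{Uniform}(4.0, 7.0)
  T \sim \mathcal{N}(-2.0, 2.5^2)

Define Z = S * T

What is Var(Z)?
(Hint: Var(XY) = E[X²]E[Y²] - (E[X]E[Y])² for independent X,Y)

Var(XY) = E[X²]E[Y²] - (E[X]E[Y])²
E[S] = 5.5, Var(S) = 0.75
E[T] = -2, Var(T) = 6.25
E[S²] = 0.75 + 5.5² = 31
E[T²] = 6.25 + (-2)² = 10.25
Var(Z) = 31*10.25 - (5.5*(-2))²
= 317.75 - 121 = 196.75

196.75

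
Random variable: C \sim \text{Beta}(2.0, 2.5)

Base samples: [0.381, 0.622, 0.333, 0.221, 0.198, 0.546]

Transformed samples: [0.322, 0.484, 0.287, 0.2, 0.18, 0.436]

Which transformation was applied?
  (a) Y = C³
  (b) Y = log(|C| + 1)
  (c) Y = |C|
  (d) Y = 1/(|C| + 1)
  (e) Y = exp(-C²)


Checking option (b) Y = log(|C| + 1):
  C = 0.381 -> Y = 0.322 ✓
  C = 0.622 -> Y = 0.484 ✓
  C = 0.333 -> Y = 0.287 ✓
All samples match this transformation.

(b) log(|C| + 1)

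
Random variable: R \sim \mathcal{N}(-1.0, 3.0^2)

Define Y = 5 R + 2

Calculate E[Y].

For Y = 5R + 2:
E[Y] = 5 * E[R] + 2
E[R] = -1.0 = -1
E[Y] = 5 * (-1) + 2 = -3

-3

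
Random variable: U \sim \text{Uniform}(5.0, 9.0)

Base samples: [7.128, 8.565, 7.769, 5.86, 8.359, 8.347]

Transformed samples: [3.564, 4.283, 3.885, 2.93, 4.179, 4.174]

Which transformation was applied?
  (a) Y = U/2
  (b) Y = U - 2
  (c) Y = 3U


Checking option (a) Y = U/2:
  U = 7.128 -> Y = 3.564 ✓
  U = 8.565 -> Y = 4.283 ✓
  U = 7.769 -> Y = 3.885 ✓
All samples match this transformation.

(a) U/2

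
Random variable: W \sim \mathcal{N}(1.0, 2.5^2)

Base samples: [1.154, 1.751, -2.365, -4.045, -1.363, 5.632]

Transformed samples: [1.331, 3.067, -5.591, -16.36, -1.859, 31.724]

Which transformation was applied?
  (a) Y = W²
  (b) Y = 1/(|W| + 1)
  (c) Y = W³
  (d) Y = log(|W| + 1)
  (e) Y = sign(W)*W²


Checking option (e) Y = sign(W)*W²:
  W = 1.154 -> Y = 1.331 ✓
  W = 1.751 -> Y = 3.067 ✓
  W = -2.365 -> Y = -5.591 ✓
All samples match this transformation.

(e) sign(W)*W²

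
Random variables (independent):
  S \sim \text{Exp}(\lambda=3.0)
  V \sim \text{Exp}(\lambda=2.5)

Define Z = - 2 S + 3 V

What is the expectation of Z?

E[Z] = -2*E[S] + 3*E[V]
E[S] = 0.33333333
E[V] = 0.4
E[Z] = -2*0.33333333 + 3*0.4 = 0.53333333

0.53333333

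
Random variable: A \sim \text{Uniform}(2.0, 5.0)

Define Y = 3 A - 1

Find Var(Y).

For Y = aA + b: Var(Y) = a² * Var(A)
Var(A) = (5 - 2)^2/12 = 0.75
Var(Y) = 3² * 0.75 = 9 * 0.75 = 6.75

6.75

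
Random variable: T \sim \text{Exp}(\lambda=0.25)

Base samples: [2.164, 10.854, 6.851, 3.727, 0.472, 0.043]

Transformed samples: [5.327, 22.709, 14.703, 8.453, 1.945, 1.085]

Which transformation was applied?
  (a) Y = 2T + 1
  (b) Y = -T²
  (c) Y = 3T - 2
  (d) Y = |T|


Checking option (a) Y = 2T + 1:
  T = 2.164 -> Y = 5.327 ✓
  T = 10.854 -> Y = 22.709 ✓
  T = 6.851 -> Y = 14.703 ✓
All samples match this transformation.

(a) 2T + 1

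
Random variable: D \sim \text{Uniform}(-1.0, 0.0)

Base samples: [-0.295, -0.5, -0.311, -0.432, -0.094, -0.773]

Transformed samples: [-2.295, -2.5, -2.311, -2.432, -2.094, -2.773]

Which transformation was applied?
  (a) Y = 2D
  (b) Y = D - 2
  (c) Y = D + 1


Checking option (b) Y = D - 2:
  D = -0.295 -> Y = -2.295 ✓
  D = -0.5 -> Y = -2.5 ✓
  D = -0.311 -> Y = -2.311 ✓
All samples match this transformation.

(b) D - 2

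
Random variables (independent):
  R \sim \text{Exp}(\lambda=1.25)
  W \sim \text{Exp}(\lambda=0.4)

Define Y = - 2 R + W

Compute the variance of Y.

For independent RVs: Var(aX + bY) = a²Var(X) + b²Var(Y)
Var(R) = 0.64
Var(W) = 6.25
Var(Y) = (-2)²*0.64 + 1²*6.25
= 4*0.64 + 1*6.25 = 8.81

8.81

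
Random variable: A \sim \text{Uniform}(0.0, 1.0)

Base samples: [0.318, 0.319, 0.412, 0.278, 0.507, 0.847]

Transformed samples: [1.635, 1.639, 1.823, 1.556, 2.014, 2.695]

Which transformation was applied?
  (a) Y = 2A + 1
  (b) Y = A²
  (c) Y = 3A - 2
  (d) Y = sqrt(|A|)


Checking option (a) Y = 2A + 1:
  A = 0.318 -> Y = 1.635 ✓
  A = 0.319 -> Y = 1.639 ✓
  A = 0.412 -> Y = 1.823 ✓
All samples match this transformation.

(a) 2A + 1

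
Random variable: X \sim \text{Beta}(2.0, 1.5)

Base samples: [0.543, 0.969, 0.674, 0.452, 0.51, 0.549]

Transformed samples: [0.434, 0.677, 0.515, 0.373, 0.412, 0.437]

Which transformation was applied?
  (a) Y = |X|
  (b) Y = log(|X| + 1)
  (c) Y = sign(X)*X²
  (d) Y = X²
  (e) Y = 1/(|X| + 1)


Checking option (b) Y = log(|X| + 1):
  X = 0.543 -> Y = 0.434 ✓
  X = 0.969 -> Y = 0.677 ✓
  X = 0.674 -> Y = 0.515 ✓
All samples match this transformation.

(b) log(|X| + 1)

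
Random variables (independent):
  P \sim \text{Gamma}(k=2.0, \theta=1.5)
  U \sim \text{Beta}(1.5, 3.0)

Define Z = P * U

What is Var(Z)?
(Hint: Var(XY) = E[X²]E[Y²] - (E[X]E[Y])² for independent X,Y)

Var(XY) = E[X²]E[Y²] - (E[X]E[Y])²
E[P] = 3, Var(P) = 4.5
E[U] = 0.33333333, Var(U) = 0.04040404
E[P²] = 4.5 + 3² = 13.5
E[U²] = 0.04040404 + 0.33333333² = 0.15151515
Var(Z) = 13.5*0.15151515 - (3*0.33333333)²
= 2.0454545 - 1 = 1.0454545

1.0454545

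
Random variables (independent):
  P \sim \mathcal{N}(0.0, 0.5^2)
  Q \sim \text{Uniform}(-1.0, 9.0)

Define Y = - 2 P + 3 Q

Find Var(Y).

For independent RVs: Var(aX + bY) = a²Var(X) + b²Var(Y)
Var(P) = 0.25
Var(Q) = 8.3333333
Var(Y) = (-2)²*0.25 + 3²*8.3333333
= 4*0.25 + 9*8.3333333 = 76

76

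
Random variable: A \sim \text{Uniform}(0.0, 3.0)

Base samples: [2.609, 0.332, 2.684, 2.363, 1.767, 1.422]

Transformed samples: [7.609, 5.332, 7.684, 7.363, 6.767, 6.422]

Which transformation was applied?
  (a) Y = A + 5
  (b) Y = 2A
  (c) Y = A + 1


Checking option (a) Y = A + 5:
  A = 2.609 -> Y = 7.609 ✓
  A = 0.332 -> Y = 5.332 ✓
  A = 2.684 -> Y = 7.684 ✓
All samples match this transformation.

(a) A + 5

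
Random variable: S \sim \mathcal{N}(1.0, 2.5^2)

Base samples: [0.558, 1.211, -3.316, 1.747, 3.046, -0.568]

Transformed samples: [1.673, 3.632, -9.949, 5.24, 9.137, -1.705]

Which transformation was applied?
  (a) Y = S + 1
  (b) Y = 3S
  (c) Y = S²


Checking option (b) Y = 3S:
  S = 0.558 -> Y = 1.673 ✓
  S = 1.211 -> Y = 3.632 ✓
  S = -3.316 -> Y = -9.949 ✓
All samples match this transformation.

(b) 3S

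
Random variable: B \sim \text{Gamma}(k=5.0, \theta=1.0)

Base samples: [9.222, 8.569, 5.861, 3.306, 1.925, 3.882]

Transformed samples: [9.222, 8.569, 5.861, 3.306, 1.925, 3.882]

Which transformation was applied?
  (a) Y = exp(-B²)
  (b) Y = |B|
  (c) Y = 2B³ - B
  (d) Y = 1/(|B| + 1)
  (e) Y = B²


Checking option (b) Y = |B|:
  B = 9.222 -> Y = 9.222 ✓
  B = 8.569 -> Y = 8.569 ✓
  B = 5.861 -> Y = 5.861 ✓
All samples match this transformation.

(b) |B|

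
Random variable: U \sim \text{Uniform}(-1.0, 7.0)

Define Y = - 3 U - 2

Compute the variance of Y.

For Y = aU + b: Var(Y) = a² * Var(U)
Var(U) = (7 + 1)^2/12 = 5.3333333
Var(Y) = (-3)² * 5.3333333 = 9 * 5.3333333 = 48

48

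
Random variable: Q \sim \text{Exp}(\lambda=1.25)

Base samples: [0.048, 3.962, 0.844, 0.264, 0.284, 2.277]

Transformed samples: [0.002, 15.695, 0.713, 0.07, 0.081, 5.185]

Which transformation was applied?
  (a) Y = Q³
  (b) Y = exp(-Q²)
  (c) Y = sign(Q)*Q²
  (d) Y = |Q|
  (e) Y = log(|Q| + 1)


Checking option (c) Y = sign(Q)*Q²:
  Q = 0.048 -> Y = 0.002 ✓
  Q = 3.962 -> Y = 15.695 ✓
  Q = 0.844 -> Y = 0.713 ✓
All samples match this transformation.

(c) sign(Q)*Q²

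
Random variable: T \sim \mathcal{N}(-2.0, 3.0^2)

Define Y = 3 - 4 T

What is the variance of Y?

For Y = aT + b: Var(Y) = a² * Var(T)
Var(T) = 3.0^2 = 9
Var(Y) = (-4)² * 9 = 16 * 9 = 144

144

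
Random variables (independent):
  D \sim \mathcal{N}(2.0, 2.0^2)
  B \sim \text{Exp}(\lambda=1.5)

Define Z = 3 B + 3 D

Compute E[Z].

E[Z] = 3*E[D] + 3*E[B]
E[D] = 2
E[B] = 0.66666667
E[Z] = 3*2 + 3*0.66666667 = 8

8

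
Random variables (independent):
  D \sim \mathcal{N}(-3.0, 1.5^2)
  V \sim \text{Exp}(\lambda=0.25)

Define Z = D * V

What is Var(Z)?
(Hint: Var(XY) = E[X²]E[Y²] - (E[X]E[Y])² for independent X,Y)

Var(XY) = E[X²]E[Y²] - (E[X]E[Y])²
E[D] = -3, Var(D) = 2.25
E[V] = 4, Var(V) = 16
E[D²] = 2.25 + (-3)² = 11.25
E[V²] = 16 + 4² = 32
Var(Z) = 11.25*32 - (-3*4)²
= 360 - 144 = 216

216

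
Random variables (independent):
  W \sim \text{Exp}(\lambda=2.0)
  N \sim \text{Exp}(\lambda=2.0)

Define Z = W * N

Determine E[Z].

For independent RVs: E[XY] = E[X]*E[Y]
E[W] = 0.5
E[N] = 0.5
E[Z] = 0.5 * 0.5 = 0.25

0.25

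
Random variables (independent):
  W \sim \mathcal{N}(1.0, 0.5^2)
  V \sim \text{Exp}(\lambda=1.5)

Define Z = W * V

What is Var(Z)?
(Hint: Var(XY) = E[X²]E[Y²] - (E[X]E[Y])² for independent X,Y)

Var(XY) = E[X²]E[Y²] - (E[X]E[Y])²
E[W] = 1, Var(W) = 0.25
E[V] = 0.66666667, Var(V) = 0.44444444
E[W²] = 0.25 + 1² = 1.25
E[V²] = 0.44444444 + 0.66666667² = 0.88888889
Var(Z) = 1.25*0.88888889 - (1*0.66666667)²
= 1.1111111 - 0.44444444 = 0.66666667

0.66666667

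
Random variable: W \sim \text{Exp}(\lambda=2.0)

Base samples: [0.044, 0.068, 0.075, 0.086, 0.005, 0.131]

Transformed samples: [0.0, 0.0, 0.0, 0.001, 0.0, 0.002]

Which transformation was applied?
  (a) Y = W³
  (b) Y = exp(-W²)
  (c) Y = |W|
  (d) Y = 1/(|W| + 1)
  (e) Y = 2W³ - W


Checking option (a) Y = W³:
  W = 0.044 -> Y = 0.0 ✓
  W = 0.068 -> Y = 0.0 ✓
  W = 0.075 -> Y = 0.0 ✓
All samples match this transformation.

(a) W³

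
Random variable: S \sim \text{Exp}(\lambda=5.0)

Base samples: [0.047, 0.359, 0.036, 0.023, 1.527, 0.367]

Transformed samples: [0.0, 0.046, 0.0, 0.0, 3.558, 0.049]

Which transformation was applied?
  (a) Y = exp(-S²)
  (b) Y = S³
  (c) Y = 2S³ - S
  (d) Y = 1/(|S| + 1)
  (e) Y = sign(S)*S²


Checking option (b) Y = S³:
  S = 0.047 -> Y = 0.0 ✓
  S = 0.359 -> Y = 0.046 ✓
  S = 0.036 -> Y = 0.0 ✓
All samples match this transformation.

(b) S³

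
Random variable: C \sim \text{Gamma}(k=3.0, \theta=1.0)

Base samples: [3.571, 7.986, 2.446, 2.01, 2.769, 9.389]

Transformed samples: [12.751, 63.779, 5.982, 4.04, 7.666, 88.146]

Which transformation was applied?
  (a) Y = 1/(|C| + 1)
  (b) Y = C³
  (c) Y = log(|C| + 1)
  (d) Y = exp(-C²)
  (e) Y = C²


Checking option (e) Y = C²:
  C = 3.571 -> Y = 12.751 ✓
  C = 7.986 -> Y = 63.779 ✓
  C = 2.446 -> Y = 5.982 ✓
All samples match this transformation.

(e) C²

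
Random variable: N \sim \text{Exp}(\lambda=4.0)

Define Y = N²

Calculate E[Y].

E[N²] = Var(N) + (E[N])² = 0.0625 + 0.0625 = 0.125

0.125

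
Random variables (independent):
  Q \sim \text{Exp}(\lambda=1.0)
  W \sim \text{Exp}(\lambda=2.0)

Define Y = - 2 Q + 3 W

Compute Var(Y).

For independent RVs: Var(aX + bY) = a²Var(X) + b²Var(Y)
Var(Q) = 1
Var(W) = 0.25
Var(Y) = (-2)²*1 + 3²*0.25
= 4*1 + 9*0.25 = 6.25

6.25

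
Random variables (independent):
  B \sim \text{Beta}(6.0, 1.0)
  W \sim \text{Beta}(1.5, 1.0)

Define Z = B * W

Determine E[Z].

For independent RVs: E[XY] = E[X]*E[Y]
E[B] = 0.85714286
E[W] = 0.6
E[Z] = 0.85714286 * 0.6 = 0.51428571

0.51428571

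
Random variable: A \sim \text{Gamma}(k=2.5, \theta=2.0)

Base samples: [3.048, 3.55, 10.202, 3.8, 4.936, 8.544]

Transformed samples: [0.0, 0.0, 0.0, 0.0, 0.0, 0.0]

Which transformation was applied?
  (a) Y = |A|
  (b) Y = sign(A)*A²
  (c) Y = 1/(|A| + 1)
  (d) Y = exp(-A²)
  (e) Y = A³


Checking option (d) Y = exp(-A²):
  A = 3.048 -> Y = 0.0 ✓
  A = 3.55 -> Y = 0.0 ✓
  A = 10.202 -> Y = 0.0 ✓
All samples match this transformation.

(d) exp(-A²)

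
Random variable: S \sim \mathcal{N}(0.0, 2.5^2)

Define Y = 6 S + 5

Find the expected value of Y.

For Y = 6S + 5:
E[Y] = 6 * E[S] + 5
E[S] = 0.0 = 0
E[Y] = 6 * 0 + 5 = 5

5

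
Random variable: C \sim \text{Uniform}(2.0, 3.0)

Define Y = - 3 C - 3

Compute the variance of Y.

For Y = aC + b: Var(Y) = a² * Var(C)
Var(C) = (3 - 2)^2/12 = 0.083333333
Var(Y) = (-3)² * 0.083333333 = 9 * 0.083333333 = 0.75

0.75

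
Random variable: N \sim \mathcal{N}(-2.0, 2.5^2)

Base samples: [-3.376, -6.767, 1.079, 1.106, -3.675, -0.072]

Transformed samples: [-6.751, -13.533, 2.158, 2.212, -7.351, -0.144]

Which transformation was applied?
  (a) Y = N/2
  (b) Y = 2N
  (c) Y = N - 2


Checking option (b) Y = 2N:
  N = -3.376 -> Y = -6.751 ✓
  N = -6.767 -> Y = -13.533 ✓
  N = 1.079 -> Y = 2.158 ✓
All samples match this transformation.

(b) 2N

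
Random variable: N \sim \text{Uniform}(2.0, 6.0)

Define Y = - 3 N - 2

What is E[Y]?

For Y = -3N - 2:
E[Y] = -3 * E[N] - 2
E[N] = (2 + 6)/2 = 4
E[Y] = -3 * 4 - 2 = -14

-14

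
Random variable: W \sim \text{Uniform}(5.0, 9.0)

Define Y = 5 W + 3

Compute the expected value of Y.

For Y = 5W + 3:
E[Y] = 5 * E[W] + 3
E[W] = (5 + 9)/2 = 7
E[Y] = 5 * 7 + 3 = 38

38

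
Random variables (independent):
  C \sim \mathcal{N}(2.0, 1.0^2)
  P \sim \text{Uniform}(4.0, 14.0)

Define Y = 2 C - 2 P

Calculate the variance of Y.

For independent RVs: Var(aX + bY) = a²Var(X) + b²Var(Y)
Var(C) = 1
Var(P) = 8.3333333
Var(Y) = 2²*1 + (-2)²*8.3333333
= 4*1 + 4*8.3333333 = 37.333333

37.333333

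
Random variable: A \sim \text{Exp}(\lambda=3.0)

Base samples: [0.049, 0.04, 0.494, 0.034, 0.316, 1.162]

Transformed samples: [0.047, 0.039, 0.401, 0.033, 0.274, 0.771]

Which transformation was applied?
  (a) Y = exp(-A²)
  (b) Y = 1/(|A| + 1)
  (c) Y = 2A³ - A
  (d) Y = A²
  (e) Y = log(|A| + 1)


Checking option (e) Y = log(|A| + 1):
  A = 0.049 -> Y = 0.047 ✓
  A = 0.04 -> Y = 0.039 ✓
  A = 0.494 -> Y = 0.401 ✓
All samples match this transformation.

(e) log(|A| + 1)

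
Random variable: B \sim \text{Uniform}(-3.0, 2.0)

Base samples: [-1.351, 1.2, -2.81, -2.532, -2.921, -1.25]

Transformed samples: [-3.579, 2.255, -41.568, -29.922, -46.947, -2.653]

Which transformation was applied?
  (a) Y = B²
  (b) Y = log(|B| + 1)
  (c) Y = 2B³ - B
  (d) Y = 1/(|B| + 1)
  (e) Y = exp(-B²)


Checking option (c) Y = 2B³ - B:
  B = -1.351 -> Y = -3.579 ✓
  B = 1.2 -> Y = 2.255 ✓
  B = -2.81 -> Y = -41.568 ✓
All samples match this transformation.

(c) 2B³ - B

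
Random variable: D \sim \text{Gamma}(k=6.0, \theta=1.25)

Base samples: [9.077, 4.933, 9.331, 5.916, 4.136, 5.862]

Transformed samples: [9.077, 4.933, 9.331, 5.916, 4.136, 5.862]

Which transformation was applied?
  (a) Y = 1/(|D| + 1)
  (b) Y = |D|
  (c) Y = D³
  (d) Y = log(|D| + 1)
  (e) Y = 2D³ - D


Checking option (b) Y = |D|:
  D = 9.077 -> Y = 9.077 ✓
  D = 4.933 -> Y = 4.933 ✓
  D = 9.331 -> Y = 9.331 ✓
All samples match this transformation.

(b) |D|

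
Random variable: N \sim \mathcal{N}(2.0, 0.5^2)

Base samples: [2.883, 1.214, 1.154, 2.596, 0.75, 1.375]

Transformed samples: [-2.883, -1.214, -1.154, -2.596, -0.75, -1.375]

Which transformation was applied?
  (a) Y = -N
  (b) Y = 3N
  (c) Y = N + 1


Checking option (a) Y = -N:
  N = 2.883 -> Y = -2.883 ✓
  N = 1.214 -> Y = -1.214 ✓
  N = 1.154 -> Y = -1.154 ✓
All samples match this transformation.

(a) -N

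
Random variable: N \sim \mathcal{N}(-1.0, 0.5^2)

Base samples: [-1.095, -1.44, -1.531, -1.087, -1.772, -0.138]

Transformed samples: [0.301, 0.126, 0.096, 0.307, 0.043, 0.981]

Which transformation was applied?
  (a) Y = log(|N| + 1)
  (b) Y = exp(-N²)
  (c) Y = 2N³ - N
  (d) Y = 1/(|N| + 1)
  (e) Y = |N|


Checking option (b) Y = exp(-N²):
  N = -1.095 -> Y = 0.301 ✓
  N = -1.44 -> Y = 0.126 ✓
  N = -1.531 -> Y = 0.096 ✓
All samples match this transformation.

(b) exp(-N²)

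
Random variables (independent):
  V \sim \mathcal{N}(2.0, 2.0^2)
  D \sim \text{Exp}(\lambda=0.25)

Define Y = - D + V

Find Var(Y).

For independent RVs: Var(aX + bY) = a²Var(X) + b²Var(Y)
Var(V) = 4
Var(D) = 16
Var(Y) = 1²*4 + (-1)²*16
= 1*4 + 1*16 = 20

20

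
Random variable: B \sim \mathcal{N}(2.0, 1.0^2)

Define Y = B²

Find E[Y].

E[B²] = Var(B) + (E[B])² = 1 + 4 = 5

5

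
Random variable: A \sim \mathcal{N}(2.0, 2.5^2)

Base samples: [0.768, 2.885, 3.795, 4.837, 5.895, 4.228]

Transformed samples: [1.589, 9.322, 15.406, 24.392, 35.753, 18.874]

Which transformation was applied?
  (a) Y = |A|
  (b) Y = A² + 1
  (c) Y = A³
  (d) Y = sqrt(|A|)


Checking option (b) Y = A² + 1:
  A = 0.768 -> Y = 1.589 ✓
  A = 2.885 -> Y = 9.322 ✓
  A = 3.795 -> Y = 15.406 ✓
All samples match this transformation.

(b) A² + 1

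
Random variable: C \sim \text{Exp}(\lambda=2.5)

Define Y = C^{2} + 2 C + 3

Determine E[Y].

E[Y] = 1*E[C²] + 2*E[C] + 3
E[C] = 0.4
E[C²] = Var(C) + (E[C])² = 0.16 + 0.16 = 0.32
E[Y] = 1*0.32 + 2*0.4 + 3 = 4.12

4.12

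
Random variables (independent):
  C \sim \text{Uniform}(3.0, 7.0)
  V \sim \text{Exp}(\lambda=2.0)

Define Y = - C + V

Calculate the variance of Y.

For independent RVs: Var(aX + bY) = a²Var(X) + b²Var(Y)
Var(C) = 1.3333333
Var(V) = 0.25
Var(Y) = (-1)²*1.3333333 + 1²*0.25
= 1*1.3333333 + 1*0.25 = 1.5833333

1.5833333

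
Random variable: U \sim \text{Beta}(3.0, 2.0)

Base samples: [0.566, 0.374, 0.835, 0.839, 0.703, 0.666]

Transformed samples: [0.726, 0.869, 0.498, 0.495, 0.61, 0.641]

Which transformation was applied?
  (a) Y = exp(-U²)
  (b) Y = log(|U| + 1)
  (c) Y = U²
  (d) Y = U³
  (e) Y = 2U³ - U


Checking option (a) Y = exp(-U²):
  U = 0.566 -> Y = 0.726 ✓
  U = 0.374 -> Y = 0.869 ✓
  U = 0.835 -> Y = 0.498 ✓
All samples match this transformation.

(a) exp(-U²)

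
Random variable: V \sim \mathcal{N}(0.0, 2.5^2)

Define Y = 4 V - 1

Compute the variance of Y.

For Y = aV + b: Var(Y) = a² * Var(V)
Var(V) = 2.5^2 = 6.25
Var(Y) = 4² * 6.25 = 16 * 6.25 = 100

100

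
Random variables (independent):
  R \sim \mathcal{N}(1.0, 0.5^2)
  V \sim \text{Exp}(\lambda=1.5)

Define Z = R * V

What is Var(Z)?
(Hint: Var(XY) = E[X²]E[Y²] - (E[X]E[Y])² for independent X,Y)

Var(XY) = E[X²]E[Y²] - (E[X]E[Y])²
E[R] = 1, Var(R) = 0.25
E[V] = 0.66666667, Var(V) = 0.44444444
E[R²] = 0.25 + 1² = 1.25
E[V²] = 0.44444444 + 0.66666667² = 0.88888889
Var(Z) = 1.25*0.88888889 - (1*0.66666667)²
= 1.1111111 - 0.44444444 = 0.66666667

0.66666667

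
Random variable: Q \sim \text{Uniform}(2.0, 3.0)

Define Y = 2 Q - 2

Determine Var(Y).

For Y = aQ + b: Var(Y) = a² * Var(Q)
Var(Q) = (3 - 2)^2/12 = 0.083333333
Var(Y) = 2² * 0.083333333 = 4 * 0.083333333 = 0.33333333

0.33333333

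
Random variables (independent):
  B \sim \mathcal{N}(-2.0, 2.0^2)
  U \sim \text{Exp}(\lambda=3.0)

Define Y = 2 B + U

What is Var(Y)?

For independent RVs: Var(aX + bY) = a²Var(X) + b²Var(Y)
Var(B) = 4
Var(U) = 0.11111111
Var(Y) = 2²*4 + 1²*0.11111111
= 4*4 + 1*0.11111111 = 16.111111

16.111111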